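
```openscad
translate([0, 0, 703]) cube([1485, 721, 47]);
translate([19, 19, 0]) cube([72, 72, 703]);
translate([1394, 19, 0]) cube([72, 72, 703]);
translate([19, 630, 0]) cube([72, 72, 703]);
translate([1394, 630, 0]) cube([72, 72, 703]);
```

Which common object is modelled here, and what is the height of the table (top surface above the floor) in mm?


A table. The table height is 750 mm.

A 1485×721×47 slab sits at z = 703 on four 72 mm square posts — a table. The top surface is at 703 + 47 = 750 mm.


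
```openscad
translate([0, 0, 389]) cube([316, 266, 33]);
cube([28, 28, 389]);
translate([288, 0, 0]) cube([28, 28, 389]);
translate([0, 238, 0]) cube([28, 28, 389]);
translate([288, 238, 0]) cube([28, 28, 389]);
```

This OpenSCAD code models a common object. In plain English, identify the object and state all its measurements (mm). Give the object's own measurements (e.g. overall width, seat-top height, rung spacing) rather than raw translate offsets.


A four-legged stool. The seat is a 316×266×33 mm slab whose top surface is at z = 422 mm; four square legs, each 28×28 mm in cross-section, run from the floor (z = 0) to the underside of the seat, each flush with a corner of the seat.


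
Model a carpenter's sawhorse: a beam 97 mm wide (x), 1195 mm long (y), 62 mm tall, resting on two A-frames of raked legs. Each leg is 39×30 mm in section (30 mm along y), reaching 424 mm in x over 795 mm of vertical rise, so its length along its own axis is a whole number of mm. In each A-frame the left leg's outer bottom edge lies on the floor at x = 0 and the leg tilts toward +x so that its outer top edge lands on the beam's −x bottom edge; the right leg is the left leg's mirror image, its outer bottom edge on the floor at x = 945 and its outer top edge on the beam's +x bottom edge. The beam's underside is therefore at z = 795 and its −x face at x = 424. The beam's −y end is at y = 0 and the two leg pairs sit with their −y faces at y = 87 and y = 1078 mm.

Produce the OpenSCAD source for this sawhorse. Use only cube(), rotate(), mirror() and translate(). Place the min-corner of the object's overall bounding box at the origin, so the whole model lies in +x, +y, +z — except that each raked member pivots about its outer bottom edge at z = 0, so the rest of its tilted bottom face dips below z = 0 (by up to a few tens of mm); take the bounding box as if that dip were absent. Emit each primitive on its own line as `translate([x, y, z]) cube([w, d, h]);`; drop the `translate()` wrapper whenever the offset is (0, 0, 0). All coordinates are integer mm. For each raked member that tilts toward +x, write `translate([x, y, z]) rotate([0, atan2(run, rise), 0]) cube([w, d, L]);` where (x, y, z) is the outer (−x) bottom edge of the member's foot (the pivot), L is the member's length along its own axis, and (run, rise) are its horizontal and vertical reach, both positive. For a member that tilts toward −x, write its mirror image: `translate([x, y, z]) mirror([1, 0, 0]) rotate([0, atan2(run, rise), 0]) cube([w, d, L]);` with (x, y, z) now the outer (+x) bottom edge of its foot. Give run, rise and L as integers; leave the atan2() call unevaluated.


// leg length = √(424² + 795²) = 901
// right-leg outer foot x = 2·424 + 97 = 945
// beam min-corner = (424, 0, 795)
translate([424, 0, 795]) cube([97, 1195, 62]);
translate([0, 87, 0]) rotate([0, atan2(424, 795), 0]) cube([39, 30, 901]);
translate([945, 87, 0]) mirror([1, 0, 0]) rotate([0, atan2(424, 795), 0]) cube([39, 30, 901]);
translate([0, 1078, 0]) rotate([0, atan2(424, 795), 0]) cube([39, 30, 901]);
translate([945, 1078, 0]) mirror([1, 0, 0]) rotate([0, atan2(424, 795), 0]) cube([39, 30, 901]);


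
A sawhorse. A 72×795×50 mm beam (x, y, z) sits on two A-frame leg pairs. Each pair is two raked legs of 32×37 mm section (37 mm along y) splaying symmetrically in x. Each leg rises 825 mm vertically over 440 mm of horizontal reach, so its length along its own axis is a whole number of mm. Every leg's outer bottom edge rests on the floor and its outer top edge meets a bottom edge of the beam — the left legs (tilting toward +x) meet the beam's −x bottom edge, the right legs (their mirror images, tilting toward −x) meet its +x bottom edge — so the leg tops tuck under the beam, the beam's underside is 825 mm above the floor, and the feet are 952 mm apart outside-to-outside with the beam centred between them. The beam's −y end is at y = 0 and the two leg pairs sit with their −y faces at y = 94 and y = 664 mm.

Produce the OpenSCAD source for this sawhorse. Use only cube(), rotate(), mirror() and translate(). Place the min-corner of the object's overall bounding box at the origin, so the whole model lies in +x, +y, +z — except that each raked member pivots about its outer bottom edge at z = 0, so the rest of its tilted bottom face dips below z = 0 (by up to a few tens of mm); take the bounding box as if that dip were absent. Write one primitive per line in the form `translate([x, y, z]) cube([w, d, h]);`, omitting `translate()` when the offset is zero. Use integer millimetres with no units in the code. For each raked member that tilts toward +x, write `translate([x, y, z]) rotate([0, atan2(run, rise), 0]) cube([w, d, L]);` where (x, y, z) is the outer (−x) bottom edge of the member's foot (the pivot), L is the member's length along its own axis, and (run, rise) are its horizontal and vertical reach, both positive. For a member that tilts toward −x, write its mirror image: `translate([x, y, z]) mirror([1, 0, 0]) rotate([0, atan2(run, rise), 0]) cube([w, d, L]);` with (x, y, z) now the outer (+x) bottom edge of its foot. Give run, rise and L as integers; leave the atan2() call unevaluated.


translate([440, 0, 825]) cube([72, 795, 50]);
translate([0, 94, 0]) rotate([0, atan2(440, 825), 0]) cube([32, 37, 935]);
translate([952, 94, 0]) mirror([1, 0, 0]) rotate([0, atan2(440, 825), 0]) cube([32, 37, 935]);
translate([0, 664, 0]) rotate([0, atan2(440, 825), 0]) cube([32, 37, 935]);
translate([952, 664, 0]) mirror([1, 0, 0]) rotate([0, atan2(440, 825), 0]) cube([32, 37, 935]);


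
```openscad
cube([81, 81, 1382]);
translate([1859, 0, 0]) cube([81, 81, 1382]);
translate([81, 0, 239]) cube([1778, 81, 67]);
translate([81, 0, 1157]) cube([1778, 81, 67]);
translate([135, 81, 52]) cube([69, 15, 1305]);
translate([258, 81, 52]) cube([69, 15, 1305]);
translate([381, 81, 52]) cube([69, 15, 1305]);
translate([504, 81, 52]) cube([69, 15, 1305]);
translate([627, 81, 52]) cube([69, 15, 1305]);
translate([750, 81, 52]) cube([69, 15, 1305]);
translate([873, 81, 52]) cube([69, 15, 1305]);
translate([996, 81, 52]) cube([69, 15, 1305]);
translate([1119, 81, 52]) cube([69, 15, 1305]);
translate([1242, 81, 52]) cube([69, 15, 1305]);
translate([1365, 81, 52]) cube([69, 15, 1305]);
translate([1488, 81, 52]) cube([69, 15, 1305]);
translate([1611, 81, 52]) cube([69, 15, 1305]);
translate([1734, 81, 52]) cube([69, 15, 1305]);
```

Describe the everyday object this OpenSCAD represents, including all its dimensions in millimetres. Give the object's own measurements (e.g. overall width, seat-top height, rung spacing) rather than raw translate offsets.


A fence section. Two 81×81 mm posts, 1382 mm tall, stand on the floor with a clear span of 1778 mm between their inner faces. Two horizontal rails of 81×67 mm section span the gap between the posts with their undersides at z = 239 mm and z = 1157 mm, flush with the posts' −y face. 14 pickets, each 69 mm wide, 15 mm thick and 1305 mm tall, are fixed to the +y face of the rails with their bottoms at z = 52 mm, spaced across the span with a 54 mm gap after the −x post and between neighbouring pickets, with 56 mm left before the +x post.


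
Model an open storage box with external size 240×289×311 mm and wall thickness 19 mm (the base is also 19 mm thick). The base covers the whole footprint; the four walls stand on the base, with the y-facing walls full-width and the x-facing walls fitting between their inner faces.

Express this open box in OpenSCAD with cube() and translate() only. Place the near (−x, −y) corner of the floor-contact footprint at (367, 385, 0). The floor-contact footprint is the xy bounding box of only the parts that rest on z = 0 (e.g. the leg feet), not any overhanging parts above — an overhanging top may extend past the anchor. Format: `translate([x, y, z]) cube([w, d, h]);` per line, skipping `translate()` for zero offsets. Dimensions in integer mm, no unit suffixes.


translate([367, 385, 0]) cube([240, 289, 19]);
translate([367, 385, 19]) cube([240, 19, 292]);
translate([367, 655, 19]) cube([240, 19, 292]);
translate([367, 404, 19]) cube([19, 251, 292]);
translate([588, 404, 19]) cube([19, 251, 292]);


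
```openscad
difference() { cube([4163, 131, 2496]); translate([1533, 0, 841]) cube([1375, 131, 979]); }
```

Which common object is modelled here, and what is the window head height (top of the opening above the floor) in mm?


A wall with a window opening. The window head height is 1820 mm.

A wall with a rectangular opening subtracted — a window. Sill at z = 841, opening 979 mm tall, so the head is at 841 + 979 = 1820 mm.


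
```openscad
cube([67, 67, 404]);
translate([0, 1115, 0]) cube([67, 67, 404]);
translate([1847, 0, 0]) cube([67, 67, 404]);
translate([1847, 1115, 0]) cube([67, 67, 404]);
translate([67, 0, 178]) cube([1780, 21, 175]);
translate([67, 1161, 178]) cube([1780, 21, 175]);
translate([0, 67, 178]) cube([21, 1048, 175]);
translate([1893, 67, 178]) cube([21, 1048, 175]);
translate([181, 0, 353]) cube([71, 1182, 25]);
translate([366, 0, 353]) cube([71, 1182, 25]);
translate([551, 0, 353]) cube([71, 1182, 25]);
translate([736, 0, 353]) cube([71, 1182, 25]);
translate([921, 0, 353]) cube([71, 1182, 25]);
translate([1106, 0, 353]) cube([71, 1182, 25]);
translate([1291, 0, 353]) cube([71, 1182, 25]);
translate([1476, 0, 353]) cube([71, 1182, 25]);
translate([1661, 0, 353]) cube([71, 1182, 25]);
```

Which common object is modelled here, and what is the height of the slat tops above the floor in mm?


A bed frame. The slat-top height is 378 mm.

Four posts, four rails, and a row of slats — a bed frame. Slats sit on the rails at z = 178 + 175 = 353; with slat thickness 25, the top is 378 mm.


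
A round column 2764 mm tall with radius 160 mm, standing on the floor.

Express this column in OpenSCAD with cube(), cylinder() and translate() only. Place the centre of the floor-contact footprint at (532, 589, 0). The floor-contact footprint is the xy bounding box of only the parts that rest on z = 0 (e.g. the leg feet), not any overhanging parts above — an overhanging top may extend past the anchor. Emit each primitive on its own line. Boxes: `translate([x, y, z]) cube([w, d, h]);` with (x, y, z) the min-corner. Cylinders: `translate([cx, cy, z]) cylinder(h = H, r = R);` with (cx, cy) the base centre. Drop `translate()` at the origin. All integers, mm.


translate([532, 589, 0]) cylinder(h = 2764, r = 160);


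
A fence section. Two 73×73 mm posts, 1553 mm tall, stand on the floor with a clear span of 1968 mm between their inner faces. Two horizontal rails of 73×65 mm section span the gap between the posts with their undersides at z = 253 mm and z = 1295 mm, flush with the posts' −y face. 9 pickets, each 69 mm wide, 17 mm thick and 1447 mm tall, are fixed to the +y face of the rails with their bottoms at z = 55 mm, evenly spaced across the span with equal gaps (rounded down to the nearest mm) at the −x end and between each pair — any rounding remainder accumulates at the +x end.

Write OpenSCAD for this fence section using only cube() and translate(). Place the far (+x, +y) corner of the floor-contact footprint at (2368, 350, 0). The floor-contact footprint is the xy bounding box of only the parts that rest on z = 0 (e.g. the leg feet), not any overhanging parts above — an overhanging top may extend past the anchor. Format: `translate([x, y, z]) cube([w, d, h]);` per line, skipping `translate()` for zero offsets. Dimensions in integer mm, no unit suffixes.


translate([254, 277, 0]) cube([73, 73, 1553]);
translate([2295, 277, 0]) cube([73, 73, 1553]);
translate([327, 277, 253]) cube([1968, 73, 65]);
translate([327, 277, 1295]) cube([1968, 73, 65]);
translate([461, 350, 55]) cube([69, 17, 1447]);
translate([664, 350, 55]) cube([69, 17, 1447]);
translate([867, 350, 55]) cube([69, 17, 1447]);
translate([1070, 350, 55]) cube([69, 17, 1447]);
translate([1273, 350, 55]) cube([69, 17, 1447]);
translate([1476, 350, 55]) cube([69, 17, 1447]);
translate([1679, 350, 55]) cube([69, 17, 1447]);
translate([1882, 350, 55]) cube([69, 17, 1447]);
translate([2085, 350, 55]) cube([69, 17, 1447]);


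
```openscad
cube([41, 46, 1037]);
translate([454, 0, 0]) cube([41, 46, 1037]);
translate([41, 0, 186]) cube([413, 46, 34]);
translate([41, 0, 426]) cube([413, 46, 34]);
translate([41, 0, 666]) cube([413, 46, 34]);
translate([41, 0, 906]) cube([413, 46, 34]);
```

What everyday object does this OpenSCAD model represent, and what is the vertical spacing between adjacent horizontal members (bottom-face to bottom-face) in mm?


A ladder. The rung spacing is 240 mm.

Two tall 41×46 posts with 4 short bars between them — a ladder. Adjacent rungs sit at z = 186 and z = 426, so the spacing is 426 − 186 = 240 mm.


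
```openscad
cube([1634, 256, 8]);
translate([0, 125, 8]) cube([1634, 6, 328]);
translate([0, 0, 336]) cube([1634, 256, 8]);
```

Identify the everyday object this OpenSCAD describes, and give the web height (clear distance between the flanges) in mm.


An I-beam. The web height is 328 mm.

Two wide flanges with a thin centred web — an I-beam. Overall 344 mm minus two 8 mm flanges gives a web of 344 − 2·8 = 328 mm.


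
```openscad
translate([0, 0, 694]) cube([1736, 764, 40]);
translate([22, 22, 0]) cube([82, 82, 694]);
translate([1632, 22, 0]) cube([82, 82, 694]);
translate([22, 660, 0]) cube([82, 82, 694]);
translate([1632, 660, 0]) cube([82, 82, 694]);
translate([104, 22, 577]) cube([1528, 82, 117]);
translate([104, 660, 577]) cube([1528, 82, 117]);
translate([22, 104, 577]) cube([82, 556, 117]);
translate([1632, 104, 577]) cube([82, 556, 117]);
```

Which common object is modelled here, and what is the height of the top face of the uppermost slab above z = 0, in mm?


A table. The table height is 734 mm.

A 1736×764×40 slab sits at z = 694 on four 82 mm square posts — a table. The top surface is at 694 + 40 = 734 mm.


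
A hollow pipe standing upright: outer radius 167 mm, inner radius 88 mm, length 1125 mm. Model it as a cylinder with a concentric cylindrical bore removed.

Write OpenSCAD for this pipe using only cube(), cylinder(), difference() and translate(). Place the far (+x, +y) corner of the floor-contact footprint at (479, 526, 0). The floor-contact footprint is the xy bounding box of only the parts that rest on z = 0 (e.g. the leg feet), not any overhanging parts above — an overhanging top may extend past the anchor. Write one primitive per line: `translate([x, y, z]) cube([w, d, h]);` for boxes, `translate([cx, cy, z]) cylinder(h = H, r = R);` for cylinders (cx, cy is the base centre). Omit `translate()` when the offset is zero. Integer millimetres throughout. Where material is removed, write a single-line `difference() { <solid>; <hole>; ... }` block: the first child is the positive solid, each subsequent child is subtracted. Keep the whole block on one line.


difference() { translate([312, 359, 0]) cylinder(h = 1125, r = 167); translate([312, 359, 0]) cylinder(h = 1125, r = 88); }


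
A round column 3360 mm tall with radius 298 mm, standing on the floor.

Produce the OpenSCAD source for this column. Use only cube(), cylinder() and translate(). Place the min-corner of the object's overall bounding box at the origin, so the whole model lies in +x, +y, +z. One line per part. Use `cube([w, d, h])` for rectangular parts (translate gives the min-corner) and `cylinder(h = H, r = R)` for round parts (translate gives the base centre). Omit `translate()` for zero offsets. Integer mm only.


translate([298, 298, 0]) cylinder(h = 3360, r = 298);


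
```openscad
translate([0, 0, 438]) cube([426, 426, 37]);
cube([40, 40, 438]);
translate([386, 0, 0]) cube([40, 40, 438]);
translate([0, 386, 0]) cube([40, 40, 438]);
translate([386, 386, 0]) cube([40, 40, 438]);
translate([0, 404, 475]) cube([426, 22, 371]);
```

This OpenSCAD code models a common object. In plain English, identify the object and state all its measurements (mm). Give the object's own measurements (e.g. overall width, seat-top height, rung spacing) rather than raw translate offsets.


A chair. The seat is a 426×426×37 mm slab with its top at z = 475 mm, on four 40×40 mm corner legs (flush with the seat edges, standing on z = 0). A flat backrest 22 mm thick, 371 mm tall, spans the full seat width and rises from the seat top along its +y edge, rear face flush with the rear of the seat.


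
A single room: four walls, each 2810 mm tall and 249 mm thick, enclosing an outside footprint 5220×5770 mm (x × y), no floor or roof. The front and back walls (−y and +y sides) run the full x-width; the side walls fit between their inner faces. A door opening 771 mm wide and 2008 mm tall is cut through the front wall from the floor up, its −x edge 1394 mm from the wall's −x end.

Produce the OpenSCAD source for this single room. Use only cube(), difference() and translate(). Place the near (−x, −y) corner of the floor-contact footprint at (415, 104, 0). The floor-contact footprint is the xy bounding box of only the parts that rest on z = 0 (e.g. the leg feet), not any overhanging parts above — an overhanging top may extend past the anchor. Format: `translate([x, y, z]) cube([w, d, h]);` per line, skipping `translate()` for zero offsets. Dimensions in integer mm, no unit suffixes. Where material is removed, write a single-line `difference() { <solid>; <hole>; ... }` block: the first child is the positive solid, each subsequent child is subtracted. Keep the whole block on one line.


difference() { translate([415, 104, 0]) cube([5220, 249, 2810]); translate([1809, 104, 0]) cube([771, 249, 2008]); }
translate([415, 5625, 0]) cube([5220, 249, 2810]);
translate([415, 353, 0]) cube([249, 5272, 2810]);
translate([5386, 353, 0]) cube([249, 5272, 2810]);


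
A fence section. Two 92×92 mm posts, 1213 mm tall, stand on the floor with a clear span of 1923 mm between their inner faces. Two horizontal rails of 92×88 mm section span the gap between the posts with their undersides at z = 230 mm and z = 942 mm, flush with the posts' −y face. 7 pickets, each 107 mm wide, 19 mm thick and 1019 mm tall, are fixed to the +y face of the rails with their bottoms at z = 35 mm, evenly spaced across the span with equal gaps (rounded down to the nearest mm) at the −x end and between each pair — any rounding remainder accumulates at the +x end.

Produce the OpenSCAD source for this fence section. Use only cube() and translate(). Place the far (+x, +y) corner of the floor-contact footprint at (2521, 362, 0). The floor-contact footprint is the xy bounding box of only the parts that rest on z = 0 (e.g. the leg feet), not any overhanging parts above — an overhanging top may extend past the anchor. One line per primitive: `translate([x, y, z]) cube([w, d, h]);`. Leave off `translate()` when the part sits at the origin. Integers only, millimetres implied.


translate([414, 270, 0]) cube([92, 92, 1213]);
translate([2429, 270, 0]) cube([92, 92, 1213]);
translate([506, 270, 230]) cube([1923, 92, 88]);
translate([506, 270, 942]) cube([1923, 92, 88]);
translate([652, 362, 35]) cube([107, 19, 1019]);
translate([905, 362, 35]) cube([107, 19, 1019]);
translate([1158, 362, 35]) cube([107, 19, 1019]);
translate([1411, 362, 35]) cube([107, 19, 1019]);
translate([1664, 362, 35]) cube([107, 19, 1019]);
translate([1917, 362, 35]) cube([107, 19, 1019]);
translate([2170, 362, 35]) cube([107, 19, 1019]);


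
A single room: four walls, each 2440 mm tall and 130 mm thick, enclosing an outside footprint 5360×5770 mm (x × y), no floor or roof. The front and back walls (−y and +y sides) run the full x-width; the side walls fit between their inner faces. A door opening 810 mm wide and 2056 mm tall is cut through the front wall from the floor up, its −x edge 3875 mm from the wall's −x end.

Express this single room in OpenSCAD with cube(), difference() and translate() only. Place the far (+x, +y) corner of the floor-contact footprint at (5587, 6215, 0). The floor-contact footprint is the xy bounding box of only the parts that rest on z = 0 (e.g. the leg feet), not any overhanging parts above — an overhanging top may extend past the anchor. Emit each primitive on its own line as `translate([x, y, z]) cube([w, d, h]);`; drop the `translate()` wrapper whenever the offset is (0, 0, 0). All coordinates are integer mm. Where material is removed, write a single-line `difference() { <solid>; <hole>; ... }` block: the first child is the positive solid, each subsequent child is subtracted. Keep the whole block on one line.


difference() { translate([227, 445, 0]) cube([5360, 130, 2440]); translate([4102, 445, 0]) cube([810, 130, 2056]); }
translate([227, 6085, 0]) cube([5360, 130, 2440]);
translate([227, 575, 0]) cube([130, 5510, 2440]);
translate([5457, 575, 0]) cube([130, 5510, 2440]);


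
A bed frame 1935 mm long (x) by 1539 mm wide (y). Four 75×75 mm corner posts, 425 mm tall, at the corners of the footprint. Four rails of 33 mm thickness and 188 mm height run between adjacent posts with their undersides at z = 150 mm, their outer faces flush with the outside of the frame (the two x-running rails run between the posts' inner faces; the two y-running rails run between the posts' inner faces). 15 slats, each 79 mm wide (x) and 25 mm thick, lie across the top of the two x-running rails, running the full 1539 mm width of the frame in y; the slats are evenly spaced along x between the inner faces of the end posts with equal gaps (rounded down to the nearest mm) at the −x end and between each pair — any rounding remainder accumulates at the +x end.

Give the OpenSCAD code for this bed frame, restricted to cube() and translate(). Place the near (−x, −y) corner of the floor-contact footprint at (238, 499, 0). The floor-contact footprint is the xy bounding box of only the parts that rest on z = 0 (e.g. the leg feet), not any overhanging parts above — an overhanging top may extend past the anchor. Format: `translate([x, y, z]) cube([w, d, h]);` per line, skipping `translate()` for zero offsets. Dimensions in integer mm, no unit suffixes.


// slat z = rail_z + rail_h = 150 + 188 = 338
// slat gap = ⌊(1785 − 15·79) / 16⌋ = 37
translate([238, 499, 0]) cube([75, 75, 425]);
translate([238, 1963, 0]) cube([75, 75, 425]);
translate([2098, 499, 0]) cube([75, 75, 425]);
translate([2098, 1963, 0]) cube([75, 75, 425]);
translate([313, 499, 150]) cube([1785, 33, 188]);
translate([313, 2005, 150]) cube([1785, 33, 188]);
translate([238, 574, 150]) cube([33, 1389, 188]);
translate([2140, 574, 150]) cube([33, 1389, 188]);
translate([350, 499, 338]) cube([79, 1539, 25]);
translate([466, 499, 338]) cube([79, 1539, 25]);
translate([582, 499, 338]) cube([79, 1539, 25]);
translate([698, 499, 338]) cube([79, 1539, 25]);
translate([814, 499, 338]) cube([79, 1539, 25]);
translate([930, 499, 338]) cube([79, 1539, 25]);
translate([1046, 499, 338]) cube([79, 1539, 25]);
translate([1162, 499, 338]) cube([79, 1539, 25]);
translate([1278, 499, 338]) cube([79, 1539, 25]);
translate([1394, 499, 338]) cube([79, 1539, 25]);
translate([1510, 499, 338]) cube([79, 1539, 25]);
translate([1626, 499, 338]) cube([79, 1539, 25]);
translate([1742, 499, 338]) cube([79, 1539, 25]);
translate([1858, 499, 338]) cube([79, 1539, 25]);
translate([1974, 499, 338]) cube([79, 1539, 25]);


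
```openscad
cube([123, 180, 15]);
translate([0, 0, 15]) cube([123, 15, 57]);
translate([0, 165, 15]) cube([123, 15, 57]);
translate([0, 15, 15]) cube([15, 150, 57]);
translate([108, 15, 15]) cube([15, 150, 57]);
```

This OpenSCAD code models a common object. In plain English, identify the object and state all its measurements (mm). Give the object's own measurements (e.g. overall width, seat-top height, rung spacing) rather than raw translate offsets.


An open-topped rectangular box: outside dimensions 123×180×72 mm, with a uniform wall and base thickness of 15 mm. The base is a full 123×180 slab on the floor; four walls sit on top of the base. The front and back walls (the −y and +y sides) span the full width; the two side walls fit between them.


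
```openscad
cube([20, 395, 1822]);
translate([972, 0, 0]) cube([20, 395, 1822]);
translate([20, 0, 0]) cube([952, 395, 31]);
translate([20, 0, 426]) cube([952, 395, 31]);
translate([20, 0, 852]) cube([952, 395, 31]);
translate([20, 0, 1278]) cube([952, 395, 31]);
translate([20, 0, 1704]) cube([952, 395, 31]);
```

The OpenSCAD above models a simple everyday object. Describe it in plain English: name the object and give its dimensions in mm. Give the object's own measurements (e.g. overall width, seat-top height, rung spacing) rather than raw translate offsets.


An open bookshelf. Two side panels, each 20 mm thick, 395 mm deep and 1822 mm tall, stand 992 mm apart (outside-to-outside). Between them sit 5 shelves, each 31 mm thick and 395 mm deep, spanning the full gap between the sides. The bottom shelf rests on the floor (its underside at z = 0) and the clear gap between one shelf's top and the next shelf's underside is 395 mm.


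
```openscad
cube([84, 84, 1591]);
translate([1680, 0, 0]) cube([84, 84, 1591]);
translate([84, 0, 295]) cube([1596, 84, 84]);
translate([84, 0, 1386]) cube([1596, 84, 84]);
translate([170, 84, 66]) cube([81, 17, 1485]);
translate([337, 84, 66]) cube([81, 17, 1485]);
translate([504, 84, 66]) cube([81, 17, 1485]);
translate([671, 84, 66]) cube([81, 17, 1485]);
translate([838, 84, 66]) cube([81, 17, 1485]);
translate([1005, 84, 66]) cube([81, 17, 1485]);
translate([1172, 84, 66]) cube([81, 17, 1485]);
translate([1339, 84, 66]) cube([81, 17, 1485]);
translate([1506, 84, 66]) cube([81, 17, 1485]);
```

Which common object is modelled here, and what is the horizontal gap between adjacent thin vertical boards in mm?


A fence section. The picket gap is 86 mm.

Two posts, two rails, 9 pickets — a fence section. Span 1596 mm holds 9 pickets of 81 mm with 10 equal gaps: ⌊(1596 − 9·81) / 10⌋ = 86 mm.


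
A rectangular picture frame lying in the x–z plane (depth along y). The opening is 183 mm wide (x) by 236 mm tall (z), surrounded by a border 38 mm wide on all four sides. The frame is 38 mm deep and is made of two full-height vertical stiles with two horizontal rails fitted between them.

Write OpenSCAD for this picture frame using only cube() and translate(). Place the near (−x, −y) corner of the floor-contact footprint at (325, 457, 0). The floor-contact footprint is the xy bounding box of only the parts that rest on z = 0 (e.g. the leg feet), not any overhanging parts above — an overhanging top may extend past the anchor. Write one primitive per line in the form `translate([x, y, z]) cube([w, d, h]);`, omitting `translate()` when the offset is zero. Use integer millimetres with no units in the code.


translate([325, 457, 0]) cube([38, 38, 312]);
translate([546, 457, 0]) cube([38, 38, 312]);
translate([363, 457, 0]) cube([183, 38, 38]);
translate([363, 457, 274]) cube([183, 38, 38]);


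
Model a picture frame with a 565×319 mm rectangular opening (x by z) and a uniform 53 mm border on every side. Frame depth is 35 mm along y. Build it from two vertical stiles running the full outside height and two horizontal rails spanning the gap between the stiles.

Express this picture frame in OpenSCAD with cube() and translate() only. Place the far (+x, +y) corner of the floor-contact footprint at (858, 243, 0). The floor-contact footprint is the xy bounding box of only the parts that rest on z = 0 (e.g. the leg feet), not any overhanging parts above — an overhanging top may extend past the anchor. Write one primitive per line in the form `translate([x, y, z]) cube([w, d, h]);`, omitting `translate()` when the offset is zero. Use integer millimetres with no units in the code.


translate([187, 208, 0]) cube([53, 35, 425]);
translate([805, 208, 0]) cube([53, 35, 425]);
translate([240, 208, 0]) cube([565, 35, 53]);
translate([240, 208, 372]) cube([565, 35, 53]);


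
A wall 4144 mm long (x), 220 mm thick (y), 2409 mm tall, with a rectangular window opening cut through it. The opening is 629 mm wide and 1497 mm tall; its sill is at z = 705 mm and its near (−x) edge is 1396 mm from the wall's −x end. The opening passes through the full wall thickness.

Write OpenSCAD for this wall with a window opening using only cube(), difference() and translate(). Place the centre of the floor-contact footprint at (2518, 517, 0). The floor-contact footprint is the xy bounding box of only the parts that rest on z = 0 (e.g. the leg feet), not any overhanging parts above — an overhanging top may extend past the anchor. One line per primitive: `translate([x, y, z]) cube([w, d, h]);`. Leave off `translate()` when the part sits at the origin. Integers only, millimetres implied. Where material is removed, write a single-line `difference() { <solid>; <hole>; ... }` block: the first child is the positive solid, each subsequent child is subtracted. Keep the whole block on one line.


difference() { translate([446, 407, 0]) cube([4144, 220, 2409]); translate([1842, 407, 705]) cube([629, 220, 1497]); }


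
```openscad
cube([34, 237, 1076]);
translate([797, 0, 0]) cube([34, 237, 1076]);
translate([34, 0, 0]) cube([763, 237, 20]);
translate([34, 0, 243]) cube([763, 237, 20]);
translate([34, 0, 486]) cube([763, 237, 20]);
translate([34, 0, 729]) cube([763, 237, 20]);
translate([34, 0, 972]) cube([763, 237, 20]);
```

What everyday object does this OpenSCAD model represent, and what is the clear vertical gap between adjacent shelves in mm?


A bookshelf. The clear shelf gap is 223 mm.

Two tall side panels with 5 horizontal boards between them — a bookshelf. The first two shelf undersides are at z = 0 and z = 243; with shelf thickness 20, the clear gap is 243 − 0 − 20 = 223 mm.


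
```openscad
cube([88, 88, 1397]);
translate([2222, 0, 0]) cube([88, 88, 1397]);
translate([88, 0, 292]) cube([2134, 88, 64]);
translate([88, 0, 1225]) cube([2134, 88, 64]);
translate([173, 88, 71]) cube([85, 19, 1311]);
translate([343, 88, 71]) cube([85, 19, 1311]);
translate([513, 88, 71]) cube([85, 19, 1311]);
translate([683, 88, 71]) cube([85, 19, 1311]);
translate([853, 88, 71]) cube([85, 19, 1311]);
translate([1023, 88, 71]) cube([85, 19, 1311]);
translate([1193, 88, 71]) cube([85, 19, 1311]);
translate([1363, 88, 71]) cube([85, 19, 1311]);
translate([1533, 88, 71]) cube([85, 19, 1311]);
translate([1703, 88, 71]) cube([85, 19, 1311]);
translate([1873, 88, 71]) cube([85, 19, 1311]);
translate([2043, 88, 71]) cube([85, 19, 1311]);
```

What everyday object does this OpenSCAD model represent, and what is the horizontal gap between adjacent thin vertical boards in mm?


A fence section. The picket gap is 85 mm.

Two posts, two rails, 12 pickets — a fence section. Span 2134 mm holds 12 pickets of 85 mm with 13 equal gaps: ⌊(2134 − 12·85) / 13⌋ = 85 mm.


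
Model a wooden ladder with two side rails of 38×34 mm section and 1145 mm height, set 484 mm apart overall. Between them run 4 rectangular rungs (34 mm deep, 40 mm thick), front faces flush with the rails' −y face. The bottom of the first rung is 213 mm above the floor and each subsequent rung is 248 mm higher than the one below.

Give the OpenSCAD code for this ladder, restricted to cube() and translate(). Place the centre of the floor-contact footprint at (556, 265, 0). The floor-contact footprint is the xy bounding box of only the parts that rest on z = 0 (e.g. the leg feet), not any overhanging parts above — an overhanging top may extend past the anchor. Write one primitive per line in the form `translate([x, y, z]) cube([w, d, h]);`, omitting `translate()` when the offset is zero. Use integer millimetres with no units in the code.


// rung span = 484 - 2*38 = 408
// rung[k] z = 213 + k*248
translate([314, 248, 0]) cube([38, 34, 1145]);
translate([760, 248, 0]) cube([38, 34, 1145]);
translate([352, 248, 213]) cube([408, 34, 40]);
translate([352, 248, 461]) cube([408, 34, 40]);
translate([352, 248, 709]) cube([408, 34, 40]);
translate([352, 248, 957]) cube([408, 34, 40]);


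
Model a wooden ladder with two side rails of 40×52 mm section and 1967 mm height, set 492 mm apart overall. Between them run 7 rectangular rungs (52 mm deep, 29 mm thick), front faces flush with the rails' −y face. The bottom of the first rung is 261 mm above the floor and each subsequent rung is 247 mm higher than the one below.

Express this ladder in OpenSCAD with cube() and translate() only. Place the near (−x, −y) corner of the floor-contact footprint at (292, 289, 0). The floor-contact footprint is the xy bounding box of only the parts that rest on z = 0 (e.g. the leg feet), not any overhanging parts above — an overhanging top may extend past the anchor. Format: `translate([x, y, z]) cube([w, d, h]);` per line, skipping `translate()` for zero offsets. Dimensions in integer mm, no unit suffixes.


translate([292, 289, 0]) cube([40, 52, 1967]);
translate([744, 289, 0]) cube([40, 52, 1967]);
translate([332, 289, 261]) cube([412, 52, 29]);
translate([332, 289, 508]) cube([412, 52, 29]);
translate([332, 289, 755]) cube([412, 52, 29]);
translate([332, 289, 1002]) cube([412, 52, 29]);
translate([332, 289, 1249]) cube([412, 52, 29]);
translate([332, 289, 1496]) cube([412, 52, 29]);
translate([332, 289, 1743]) cube([412, 52, 29]);


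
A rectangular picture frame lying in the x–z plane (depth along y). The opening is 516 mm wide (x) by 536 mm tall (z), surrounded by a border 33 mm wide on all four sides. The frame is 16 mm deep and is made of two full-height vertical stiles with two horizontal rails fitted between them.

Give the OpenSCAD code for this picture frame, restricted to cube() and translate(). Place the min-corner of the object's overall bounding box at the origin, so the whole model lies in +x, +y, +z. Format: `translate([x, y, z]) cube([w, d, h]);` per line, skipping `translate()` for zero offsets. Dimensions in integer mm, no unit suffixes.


cube([33, 16, 602]);
translate([549, 0, 0]) cube([33, 16, 602]);
translate([33, 0, 0]) cube([516, 16, 33]);
translate([33, 0, 569]) cube([516, 16, 33]);


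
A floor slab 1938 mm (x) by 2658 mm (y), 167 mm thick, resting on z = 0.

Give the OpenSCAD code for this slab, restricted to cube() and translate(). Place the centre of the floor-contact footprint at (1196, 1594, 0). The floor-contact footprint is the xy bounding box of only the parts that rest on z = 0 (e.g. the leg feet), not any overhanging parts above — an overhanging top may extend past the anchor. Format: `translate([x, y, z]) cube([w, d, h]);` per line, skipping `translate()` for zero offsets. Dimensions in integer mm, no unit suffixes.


translate([227, 265, 0]) cube([1938, 2658, 167]);


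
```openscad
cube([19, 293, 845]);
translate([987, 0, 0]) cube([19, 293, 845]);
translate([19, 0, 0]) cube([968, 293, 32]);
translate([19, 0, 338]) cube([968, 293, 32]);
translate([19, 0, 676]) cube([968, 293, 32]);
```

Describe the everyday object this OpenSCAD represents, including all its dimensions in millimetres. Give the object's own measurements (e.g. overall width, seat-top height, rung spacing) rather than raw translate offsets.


An open bookshelf. Two side panels, each 19 mm thick, 293 mm deep and 845 mm tall, stand 1006 mm apart (outside-to-outside). Between them sit 3 shelves, each 32 mm thick and 293 mm deep, spanning the full gap between the sides. The bottom shelf rests on the floor (its underside at z = 0) and the clear gap between one shelf's top and the next shelf's underside is 306 mm.


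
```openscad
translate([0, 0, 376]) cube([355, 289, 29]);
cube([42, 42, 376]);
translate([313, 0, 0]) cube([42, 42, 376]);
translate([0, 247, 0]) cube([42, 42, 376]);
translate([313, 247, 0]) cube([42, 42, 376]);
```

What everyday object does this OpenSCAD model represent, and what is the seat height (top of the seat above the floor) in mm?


A stool. The seat height is 405 mm.

A 355×289×29 slab at z = 376 on four corner posts — a stool. The seat top is 376 + 29 = 405 mm.


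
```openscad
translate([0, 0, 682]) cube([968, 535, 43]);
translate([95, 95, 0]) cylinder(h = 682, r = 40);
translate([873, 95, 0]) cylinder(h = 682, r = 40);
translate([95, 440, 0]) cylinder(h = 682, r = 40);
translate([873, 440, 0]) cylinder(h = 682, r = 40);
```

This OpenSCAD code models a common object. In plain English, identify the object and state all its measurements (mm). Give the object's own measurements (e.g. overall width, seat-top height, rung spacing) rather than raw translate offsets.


A rectangular dining table. The top is 968×535×43 mm with its upper surface at z = 725 mm. It stands on four round legs of 80 mm diameter, each leg's bounding box inset 55 mm from the nearest pair of top edges, running from the floor to the underside of the top.


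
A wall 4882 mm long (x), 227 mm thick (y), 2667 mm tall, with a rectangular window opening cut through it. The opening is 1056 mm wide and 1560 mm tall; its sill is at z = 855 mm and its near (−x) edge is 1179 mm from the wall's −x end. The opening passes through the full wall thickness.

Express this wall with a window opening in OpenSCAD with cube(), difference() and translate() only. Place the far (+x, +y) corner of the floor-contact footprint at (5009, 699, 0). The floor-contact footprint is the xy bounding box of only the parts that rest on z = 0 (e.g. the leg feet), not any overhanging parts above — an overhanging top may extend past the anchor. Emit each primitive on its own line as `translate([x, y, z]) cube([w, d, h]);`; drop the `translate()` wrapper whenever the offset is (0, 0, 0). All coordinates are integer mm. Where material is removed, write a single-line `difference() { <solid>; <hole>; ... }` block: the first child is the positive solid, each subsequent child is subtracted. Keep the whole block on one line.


difference() { translate([127, 472, 0]) cube([4882, 227, 2667]); translate([1306, 472, 855]) cube([1056, 227, 1560]); }


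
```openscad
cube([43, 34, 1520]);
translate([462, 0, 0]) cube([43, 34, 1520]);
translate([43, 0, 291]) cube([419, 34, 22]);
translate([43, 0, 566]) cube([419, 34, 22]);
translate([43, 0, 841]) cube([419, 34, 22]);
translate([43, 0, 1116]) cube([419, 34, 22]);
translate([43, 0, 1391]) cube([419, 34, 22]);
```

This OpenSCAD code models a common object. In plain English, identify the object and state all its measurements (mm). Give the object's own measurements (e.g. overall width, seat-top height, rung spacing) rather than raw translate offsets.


A straight ladder. Two 43×34 mm vertical rails, 1520 mm tall, stand 505 mm apart (outside-to-outside) with their front faces coplanar on the −y side. 5 rungs, each 34 mm deep and 22 mm tall, span between the inner faces of the rails, front faces flush with the rails. The lowest rung's underside is at z = 291 mm and rungs are spaced 275 mm apart (underside to underside).


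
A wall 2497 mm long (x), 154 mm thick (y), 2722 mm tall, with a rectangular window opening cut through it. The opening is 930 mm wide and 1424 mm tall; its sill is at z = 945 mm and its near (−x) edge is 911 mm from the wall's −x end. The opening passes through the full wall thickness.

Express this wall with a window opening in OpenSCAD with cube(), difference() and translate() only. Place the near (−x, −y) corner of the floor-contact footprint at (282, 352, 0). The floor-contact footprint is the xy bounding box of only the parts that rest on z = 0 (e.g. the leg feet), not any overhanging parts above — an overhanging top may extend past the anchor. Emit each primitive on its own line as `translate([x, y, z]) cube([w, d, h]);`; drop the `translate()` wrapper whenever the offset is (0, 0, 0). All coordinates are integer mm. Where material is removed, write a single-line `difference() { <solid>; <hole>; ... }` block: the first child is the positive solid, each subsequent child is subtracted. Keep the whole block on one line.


difference() { translate([282, 352, 0]) cube([2497, 154, 2722]); translate([1193, 352, 945]) cube([930, 154, 1424]); }
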